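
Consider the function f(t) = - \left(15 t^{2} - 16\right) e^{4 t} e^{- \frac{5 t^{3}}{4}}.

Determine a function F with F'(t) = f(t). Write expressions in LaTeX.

The substitution u = - \frac{5 t^{3}}{4} + 4 t works: f is exactly (dF/du)*(du/dt) for that inner function.
Check: d/dt[4 e^{- \frac{5 t^{3}}{4} + 4 t}] = - 15 t^{2} e^{4 t} e^{- \frac{5 t^{3}}{4}} + 16 e^{4 t} e^{- \frac{5 t^{3}}{4}}, which equals f(t).

An antiderivative is F(t) = 4 e^{- \frac{5 t^{3}}{4} + 4 t}.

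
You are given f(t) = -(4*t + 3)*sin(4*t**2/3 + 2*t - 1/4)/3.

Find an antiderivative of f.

The substitution u = 4*t**2/3 + 2*t - 1/4 works: f is exactly (dF/du)*(du/dt) for that inner function.
Check: d/dt[cos(4*t**2/3 + 2*t - 1/4)/2] = -4*t*sin(4*t**2/3 + 2*t - 1/4)/3 - sin(4*t**2/3 + 2*t - 1/4), which equals f(t).

An antiderivative is F(t) = cos(4*t**2/3 + 2*t - 1/4)/2.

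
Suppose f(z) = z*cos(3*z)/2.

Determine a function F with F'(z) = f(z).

Any candidate F(z) must reproduce f(z) exactly when differentiated.
Check: d/dz[z*sin(3*z)/6 + cos(3*z)/18] = z*cos(3*z)/2 = f(z).

An antiderivative is F(z) = z*sin(3*z)/6 + cos(3*z)/18.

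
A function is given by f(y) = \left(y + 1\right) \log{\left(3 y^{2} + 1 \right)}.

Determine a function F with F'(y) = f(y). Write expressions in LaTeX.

Any candidate F(y) must reproduce f(y) exactly when differentiated.
Check: d/dy[- \frac{y^{2}}{2} - 2 y + \left(\frac{y^{2}}{2} + y\right) \log{\left(3 y^{2} + 1 \right)} + \frac{\log{\left(y^{2} + \frac{1}{3} \right)}}{6} + \frac{2 \sqrt{3} \operatorname{atan}{\left(\sqrt{3} y \right)}}{3}] = y \log{\left(3 y^{2} + 1 \right)} + \log{\left(3 y^{2} + 1 \right)}, which equals f(y).

An antiderivative is F(y) = - \frac{y^{2}}{2} - 2 y + \left(\frac{y^{2}}{2} + y\right) \log{\left(3 y^{2} + 1 \right)} + \frac{\log{\left(y^{2} + \frac{1}{3} \right)}}{6} + \frac{2 \sqrt{3} \operatorname{atan}{\left(\sqrt{3} y \right)}}{3}.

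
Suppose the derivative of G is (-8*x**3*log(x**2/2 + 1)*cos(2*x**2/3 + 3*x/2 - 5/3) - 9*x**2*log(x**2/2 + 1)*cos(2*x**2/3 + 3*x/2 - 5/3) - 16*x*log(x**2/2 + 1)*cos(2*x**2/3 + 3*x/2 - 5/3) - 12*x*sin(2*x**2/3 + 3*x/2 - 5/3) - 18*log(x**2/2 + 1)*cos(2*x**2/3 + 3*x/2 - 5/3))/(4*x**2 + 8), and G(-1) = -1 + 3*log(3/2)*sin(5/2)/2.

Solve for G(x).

G(x) = -(3*log(x**2/2 + 1)*sin(2*x**2/3 + 3*x/2 - 5/3) + 2)/2

G'(x) has the shape u'v + uv' for u = -3*log(x**2/2 + 1)/2 and v = sin(2*x**2/3 + 3*x/2 - 5/3) — it is the derivative of the product u*v.
A general antiderivative is -3*log(x**2/2 + 1)*sin(2*x**2/3 + 3*x/2 - 5/3)/2 + C.
The condition gives C = -1 + 3*log(3/2)*sin(5/2)/2 - (3*log(3/2)*sin(5/2)/2) = -1.
So G(x) = -(3*log(x**2/2 + 1)*sin(2*x**2/3 + 3*x/2 - 5/3) + 2)/2.
Check: d/dx[-(3*log(x**2/2 + 1)*sin(2*x**2/3 + 3*x/2 - 5/3) + 2)/2] = (-8*x**3*log(x**2/2 + 1)*cos(2*x**2/3 + 3*x/2 - 5/3) - 9*x**2*log(x**2/2 + 1)*cos(2*x**2/3 + 3*x/2 - 5/3) - 16*x*log(x**2/2 + 1)*cos(2*x**2/3 + 3*x/2 - 5/3) - 12*x*sin(2*x**2/3 + 3*x/2 - 5/3) - 18*log(x**2/2 + 1)*cos(2*x**2/3 + 3*x/2 - 5/3))/(4*x**2 + 8) = G'(x).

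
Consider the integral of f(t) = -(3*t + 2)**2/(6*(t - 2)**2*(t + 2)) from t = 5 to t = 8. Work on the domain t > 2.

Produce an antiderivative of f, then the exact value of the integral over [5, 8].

Antiderivative: F(t) = -4*log(t - 2)/3 - log(t + 2)/6 + 8/(3*t - 6); value = -4*log(6)/3 - 4/9 - log(10)/6 + log(7)/6 + 4*log(3)/3

Factor the denominator (6*(t - 2)**2*(t + 2)) and decompose: f = -1/(6*(t + 2)) - 4/(3*(t - 2)) - 8/(3*(t - 2)**2); each piece integrates to a log, atan, or power term.
F(t) = -4*log(t - 2)/3 - log(t + 2)/6 + 8/(3*t - 6) is an antiderivative of f.
Check: d/dt[-4*log(t - 2)/3 - log(t + 2)/6 + 8/(3*t - 6)] = (-9*t**2 - 12*t - 4)/(6*t**3 - 12*t**2 - 24*t + 48), which equals f(t).
F(8) = -4*log(6)/3 - log(10)/6 + 4/9; F(5) = -4*log(3)/3 - log(7)/6 + 8/9.
Integral = F(8) - F(5) = -4*log(6)/3 - 4/9 - log(10)/6 + log(7)/6 + 4*log(3)/3.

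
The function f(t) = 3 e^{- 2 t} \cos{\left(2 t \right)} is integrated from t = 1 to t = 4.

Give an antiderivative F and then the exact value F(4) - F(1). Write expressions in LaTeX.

Antiderivative: F(t) = \frac{3 e^{- 2 t} \sin{\left(2 t \right)}}{4} - \frac{3 e^{- 2 t} \cos{\left(2 t \right)}}{4}; value = - \frac{3 \sin{\left(2 \right)}}{4 e^{2}} + \frac{3 \cos{\left(2 \right)}}{4 e^{2}} - \frac{3 \cos{\left(8 \right)}}{4 e^{8}} + \frac{3 \sin{\left(8 \right)}}{4 e^{8}}

Any candidate F(t) must reproduce f(t) exactly when differentiated.
F(t) = \frac{3 e^{- 2 t} \sin{\left(2 t \right)}}{4} - \frac{3 e^{- 2 t} \cos{\left(2 t \right)}}{4} is an antiderivative of f.
Check: d/dt[\frac{3 e^{- 2 t} \sin{\left(2 t \right)}}{4} - \frac{3 e^{- 2 t} \cos{\left(2 t \right)}}{4}] = 3 e^{- 2 t} \cos{\left(2 t \right)} = f(t).
F(4) = - \frac{3 \cos{\left(8 \right)}}{4 e^{8}} + \frac{3 \sin{\left(8 \right)}}{4 e^{8}}; F(1) = - \frac{3 \cos{\left(2 \right)}}{4 e^{2}} + \frac{3 \sin{\left(2 \right)}}{4 e^{2}}.
Integral = F(4) - F(1) = - \frac{3 \sin{\left(2 \right)}}{4 e^{2}} + \frac{3 \cos{\left(2 \right)}}{4 e^{2}} - \frac{3 \cos{\left(8 \right)}}{4 e^{8}} + \frac{3 \sin{\left(8 \right)}}{4 e^{8}}.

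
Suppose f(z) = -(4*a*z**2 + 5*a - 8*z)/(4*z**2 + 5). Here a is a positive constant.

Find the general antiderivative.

An antiderivative F(z) passes only if d/dz[F] lands on f(z) exactly.
Check: d/dz[-a*z + log(4*z**2 + 5)] = (-4*a*z**2 - 5*a + 8*z)/(4*z**2 + 5), which equals f(z).

F(z) = -a*z + log(4*z**2 + 5) + C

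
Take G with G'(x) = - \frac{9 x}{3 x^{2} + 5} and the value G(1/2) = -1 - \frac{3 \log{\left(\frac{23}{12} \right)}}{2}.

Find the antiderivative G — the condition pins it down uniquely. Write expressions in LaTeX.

G(x) = \frac{- 3 \log{\left(x^{2} + \frac{5}{3} \right)} - 2}{2}

G'(x) matches the chain-rule pattern g'(h)*h' with inner function h(x) = x^{2} + \frac{5}{3}; substituting u = h(x) collapses the integral.
A general antiderivative is - \frac{3 \log{\left(x^{2} + \frac{5}{3} \right)}}{2} + C.
The condition gives C = -1 - \frac{3 \log{\left(\frac{23}{12} \right)}}{2} - (- \frac{3 \log{\left(\frac{23}{12} \right)}}{2}) = -1.
So G(x) = \frac{- 3 \log{\left(x^{2} + \frac{5}{3} \right)} - 2}{2}.
Check: d/dx[\frac{- 3 \log{\left(x^{2} + \frac{5}{3} \right)} - 2}{2}] = - \frac{9 x}{3 x^{2} + 5} = G'(x).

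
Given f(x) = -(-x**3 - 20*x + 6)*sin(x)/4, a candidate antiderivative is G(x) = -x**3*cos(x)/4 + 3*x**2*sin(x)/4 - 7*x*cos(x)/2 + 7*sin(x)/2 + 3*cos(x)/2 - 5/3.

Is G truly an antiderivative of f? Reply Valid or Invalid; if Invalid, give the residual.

d/dx[G] = x**3*sin(x)/4 + 5*x*sin(x) - 3*sin(x)/2
This equals f(x) exactly, so the claim holds.

Valid. The derivative of G reproduces f.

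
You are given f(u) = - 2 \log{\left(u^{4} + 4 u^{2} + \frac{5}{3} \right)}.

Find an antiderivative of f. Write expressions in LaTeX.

Differentiate the proposed F(u) back; it has to land on f(u) exactly.
Check: d/du[- 2 u \log{\left(u^{4} + 4 u^{2} + \frac{5}{3} \right)} + 8 u - 4 \sqrt{2 - \frac{\sqrt{21}}{3}} \operatorname{atan}{\left(\frac{\sqrt{3} u}{\sqrt{6 - \sqrt{21}}} \right)} - 4 \sqrt{\frac{\sqrt{21}}{3} + 2} \operatorname{atan}{\left(\frac{\sqrt{3} u}{\sqrt{\sqrt{21} + 6}} \right)}] = - 2 \log{\left(u^{4} + 4 u^{2} + \frac{5}{3} \right)} = f(u).

An antiderivative is F(u) = - 2 u \log{\left(u^{4} + 4 u^{2} + \frac{5}{3} \right)} + 8 u - 4 \sqrt{2 - \frac{\sqrt{21}}{3}} \operatorname{atan}{\left(\frac{\sqrt{3} u}{\sqrt{6 - \sqrt{21}}} \right)} - 4 \sqrt{\frac{\sqrt{21}}{3} + 2} \operatorname{atan}{\left(\frac{\sqrt{3} u}{\sqrt{\sqrt{21} + 6}} \right)}.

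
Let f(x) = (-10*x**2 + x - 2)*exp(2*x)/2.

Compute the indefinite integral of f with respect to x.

f has the shape u'v + uv' for u = -5*x**2/2 + 11*x/4 - 15/8 and v = exp(2*x) — it is the derivative of the product u*v.
Check: d/dx[-(20*x**2 - 22*x + 15)*exp(2*x)/8] = -5*x**2*exp(2*x) + x*exp(2*x)/2 - exp(2*x), which equals f(x).

F(x) = -(20*x**2 - 22*x + 15)*exp(2*x)/8 + C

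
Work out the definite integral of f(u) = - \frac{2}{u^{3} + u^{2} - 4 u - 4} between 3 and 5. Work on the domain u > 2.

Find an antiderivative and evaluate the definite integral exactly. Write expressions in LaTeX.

Factor the denominator (\left(u - 2\right) \left(u + 1\right) \left(u + 2\right)) and decompose: f = - \frac{1}{2 \left(u + 2\right)} + \frac{2}{3 \left(u + 1\right)} - \frac{1}{6 \left(u - 2\right)}; each piece integrates to a log, atan, or power term.
F(u) = \frac{- \log{\left(u - 2 \right)} + 4 \log{\left(u + 1 \right)} - 3 \log{\left(u + 2 \right)}}{6} is an antiderivative of f.
Check: d/du[\frac{- \log{\left(u - 2 \right)} + 4 \log{\left(u + 1 \right)} - 3 \log{\left(u + 2 \right)}}{6}] = - \frac{2}{u^{3} + u^{2} - 4 u - 4} = f(u).
F(5) = - \frac{\log{\left(7 \right)}}{2} - \frac{\log{\left(3 \right)}}{6} + \frac{2 \log{\left(6 \right)}}{3}; F(3) = - \frac{\log{\left(5 \right)}}{2} + \frac{2 \log{\left(4 \right)}}{3}.
Integral = F(5) - F(3) = - \frac{\log{\left(7 \right)}}{2} - \frac{2 \log{\left(4 \right)}}{3} - \frac{\log{\left(3 \right)}}{6} + \frac{\log{\left(5 \right)}}{2} + \frac{2 \log{\left(6 \right)}}{3}.

Antiderivative: F(u) = \frac{- \log{\left(u - 2 \right)} + 4 \log{\left(u + 1 \right)} - 3 \log{\left(u + 2 \right)}}{6}; value = - \frac{\log{\left(7 \right)}}{2} - \frac{2 \log{\left(4 \right)}}{3} - \frac{\log{\left(3 \right)}}{6} + \frac{\log{\left(5 \right)}}{2} + \frac{2 \log{\left(6 \right)}}{3}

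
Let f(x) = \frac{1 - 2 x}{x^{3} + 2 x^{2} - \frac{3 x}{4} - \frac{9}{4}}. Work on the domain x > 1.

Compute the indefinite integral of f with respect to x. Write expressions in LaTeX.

F(x) = \frac{4 \left(- 2 x \log{\left(x - 1 \right)} + 2 x \log{\left(x + \frac{3}{2} \right)} - 3 \log{\left(x - 1 \right)} + 3 \log{\left(x + \frac{3}{2} \right)} + 20\right)}{25 \left(2 x + 3\right)} + C

Factor the denominator (\left(x - 1\right) \left(2 x + 3\right)^{2}) and decompose: f = \frac{8}{25 \left(2 x + 3\right)} - \frac{32}{5 \left(2 x + 3\right)^{2}} - \frac{4}{25 \left(x - 1\right)}; each piece integrates to a log, atan, or power term.
Check: d/dx[\frac{4 \left(- 2 x \log{\left(x - 1 \right)} + 2 x \log{\left(x + \frac{3}{2} \right)} - 3 \log{\left(x - 1 \right)} + 3 \log{\left(x + \frac{3}{2} \right)} + 20\right)}{25 \left(2 x + 3\right)}] = \frac{4 - 8 x}{4 x^{3} + 8 x^{2} - 3 x - 9}, which equals f(x).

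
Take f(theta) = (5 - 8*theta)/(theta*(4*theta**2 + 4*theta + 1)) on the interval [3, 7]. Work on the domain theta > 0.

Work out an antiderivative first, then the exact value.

The denominator factors as theta*(2*theta + 1)**2; partial fractions split f into directly integrable pieces: -10/(2*theta + 1) - 18/(2*theta + 1)**2 + 5/theta.
F(theta) = 5*log(theta) - 5*log(theta + 1/2) + 9/(2*theta + 1) is an antiderivative of f.
Check: d/dtheta[5*log(theta) - 5*log(theta + 1/2) + 9/(2*theta + 1)] = (5 - 8*theta)/(4*theta**3 + 4*theta**2 + theta), which equals f(theta).
F(7) = -5*log(15/2) + 3/5 + 5*log(7); F(3) = -5*log(7/2) + 9/7 + 5*log(3).
Integral = F(7) - F(3) = -5*log(15/2) - 5*log(3) - 24/35 + 5*log(7/2) + 5*log(7).

Antiderivative: F(theta) = 5*log(theta) - 5*log(theta + 1/2) + 9/(2*theta + 1); value = -5*log(15/2) - 5*log(3) - 24/35 + 5*log(7/2) + 5*log(7)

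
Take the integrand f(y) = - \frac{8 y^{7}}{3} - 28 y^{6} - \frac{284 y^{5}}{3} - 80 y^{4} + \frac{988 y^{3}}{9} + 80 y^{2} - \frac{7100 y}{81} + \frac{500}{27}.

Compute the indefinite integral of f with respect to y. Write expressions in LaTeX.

F(y) = - \frac{y^{8}}{3} - 4 y^{7} - \frac{142 y^{6}}{9} - 16 y^{5} + \frac{247 y^{4}}{9} + \frac{80 y^{3}}{3} - \frac{3550 y^{2}}{81} + \frac{500 y}{27} + C

f matches the chain-rule pattern g'(h)*h' with inner function h(y) = - y^{2} - 3 y + \frac{5}{3}; substituting u = h(y) collapses the integral.
Check: d/dy[- \frac{y^{8}}{3} - 4 y^{7} - \frac{142 y^{6}}{9} - 16 y^{5} + \frac{247 y^{4}}{9} + \frac{80 y^{3}}{3} - \frac{3550 y^{2}}{81} + \frac{500 y}{27}] = - \frac{8 y^{7}}{3} - 28 y^{6} - \frac{284 y^{5}}{3} - 80 y^{4} + \frac{988 y^{3}}{9} + 80 y^{2} - \frac{7100 y}{81} + \frac{500}{27} = f(y).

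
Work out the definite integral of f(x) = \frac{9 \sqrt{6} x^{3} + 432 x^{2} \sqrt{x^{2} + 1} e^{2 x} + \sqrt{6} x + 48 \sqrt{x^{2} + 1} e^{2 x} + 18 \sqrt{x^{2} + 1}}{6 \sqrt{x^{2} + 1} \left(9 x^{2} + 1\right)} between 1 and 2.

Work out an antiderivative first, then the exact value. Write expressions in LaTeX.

Antiderivative: F(x) = \frac{\sqrt{\frac{3 x^{2}}{2} + \frac{3}{2}}}{3} + 4 e^{2 x} + \operatorname{atan}{\left(3 x \right)}; value = - 4 e^{2} - \operatorname{atan}{\left(3 \right)} - \frac{\sqrt{3}}{3} + \frac{\sqrt{30}}{6} + \operatorname{atan}{\left(6 \right)} + 4 e^{4}

A first test for any F(x): its x-derivative must equal f(x) identically.
F(x) = \frac{\sqrt{\frac{3 x^{2}}{2} + \frac{3}{2}}}{3} + 4 e^{2 x} + \operatorname{atan}{\left(3 x \right)} is an antiderivative of f.
Check: d/dx[\frac{\sqrt{\frac{3 x^{2}}{2} + \frac{3}{2}}}{3} + 4 e^{2 x} + \operatorname{atan}{\left(3 x \right)}] = \frac{9 \sqrt{6} x^{3} + 432 x^{2} \sqrt{x^{2} + 1} e^{2 x} + \sqrt{6} x + 48 \sqrt{x^{2} + 1} e^{2 x} + 18 \sqrt{x^{2} + 1}}{54 x^{2} \sqrt{x^{2} + 1} + 6 \sqrt{x^{2} + 1}}, which equals f(x).
F(2) = \frac{\sqrt{30}}{6} + \operatorname{atan}{\left(6 \right)} + 4 e^{4}; F(1) = \frac{\sqrt{3}}{3} + \operatorname{atan}{\left(3 \right)} + 4 e^{2}.
Integral = F(2) - F(1) = - 4 e^{2} - \operatorname{atan}{\left(3 \right)} - \frac{\sqrt{3}}{3} + \frac{\sqrt{30}}{6} + \operatorname{atan}{\left(6 \right)} + 4 e^{4}.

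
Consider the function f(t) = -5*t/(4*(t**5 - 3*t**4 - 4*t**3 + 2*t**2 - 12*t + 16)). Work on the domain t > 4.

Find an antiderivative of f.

An antiderivative is F(t) = 5*(-4*log(t - 4) + 12*log(t - 1) + 6*log(t + 2) - 7*log(t**2 + 2) + 8*sqrt(2)*atan(sqrt(2)*t/2))/1296.

The denominator factors as 4*(t - 4)*(t - 1)*(t + 2)*(t**2 + 2); partial fractions split f into directly integrable pieces: -5*(7*t - 8)/(648*(t**2 + 2)) + 5/(216*(t + 2)) + 5/(108*(t - 1)) - 5/(324*(t - 4)).
Check: d/dt[5*(-4*log(t - 4) + 12*log(t - 1) + 6*log(t + 2) - 7*log(t**2 + 2) + 8*sqrt(2)*atan(sqrt(2)*t/2))/1296] = -5*t/(4*t**5 - 12*t**4 - 16*t**3 + 8*t**2 - 48*t + 64), which equals f(t).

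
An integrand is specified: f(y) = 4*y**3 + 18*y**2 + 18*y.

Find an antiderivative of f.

An antiderivative is F(y) = y**4 + 6*y**3 + 9*y**2.

The substitution u = y**2 + 3*y works: f is exactly (dF/du)*(du/dy) for that inner function.
Check: d/dy[y**4 + 6*y**3 + 9*y**2] = 4*y**3 + 18*y**2 + 18*y = f(y).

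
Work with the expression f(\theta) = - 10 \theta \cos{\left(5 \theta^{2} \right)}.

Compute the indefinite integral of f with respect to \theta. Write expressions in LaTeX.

The substitution u = 5 \theta^{2} works: f is exactly (dF/du)*(du/d\theta) for that inner function.
Check: d/d\theta[- \sin{\left(5 \theta^{2} \right)}] = - 10 \theta \cos{\left(5 \theta^{2} \right)} = f(\theta).

F(\theta) = - \sin{\left(5 \theta^{2} \right)} + C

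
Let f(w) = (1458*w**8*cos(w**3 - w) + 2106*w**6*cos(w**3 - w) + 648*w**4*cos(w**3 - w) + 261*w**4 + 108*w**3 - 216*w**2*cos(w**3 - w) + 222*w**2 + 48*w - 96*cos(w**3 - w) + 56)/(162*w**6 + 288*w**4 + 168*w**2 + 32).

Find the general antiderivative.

Check any antiderivative F(w) by computing F'(w) and comparing it with f(w).
Check: d/dw[-3*w/(6*w**2 + 4) + 3*sin(w**3 - w) + 5*atan(3*w/2)/3 - 1/(3*w**2 + 2)] = (1458*w**8*cos(w**3 - w) + 2106*w**6*cos(w**3 - w) + 648*w**4*cos(w**3 - w) + 261*w**4 + 108*w**3 - 216*w**2*cos(w**3 - w) + 222*w**2 + 48*w - 96*cos(w**3 - w) + 56)/(162*w**6 + 288*w**4 + 168*w**2 + 32) = f(w).

F(w) = -3*w/(6*w**2 + 4) + 3*sin(w**3 - w) + 5*atan(3*w/2)/3 - 1/(3*w**2 + 2) + C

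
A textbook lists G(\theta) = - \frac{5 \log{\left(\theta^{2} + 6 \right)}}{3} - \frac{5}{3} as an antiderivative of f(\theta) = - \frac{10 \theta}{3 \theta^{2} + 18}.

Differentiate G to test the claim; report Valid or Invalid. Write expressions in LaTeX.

d/d\theta[G] = - \frac{10 \theta}{3 \theta^{2} + 18}
This equals f(\theta) exactly, so the claim holds.

Valid. The derivative of G reproduces f.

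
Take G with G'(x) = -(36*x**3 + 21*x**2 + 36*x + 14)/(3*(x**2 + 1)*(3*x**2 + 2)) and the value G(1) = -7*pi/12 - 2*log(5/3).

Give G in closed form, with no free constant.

G(x) = (-6*log(x**2 + 2/3) - 7*atan(x))/3

Differentiate the proposed G(x) back; it has to land on the given G'(x).
A general antiderivative is -2*log(x**2 + 2/3) - 7*atan(x)/3 + C.
The condition gives C = -7*pi/12 - 2*log(5/3) - (-7*pi/12 - 2*log(5/3)) = 0.
So G(x) = (-6*log(x**2 + 2/3) - 7*atan(x))/3.
Check: d/dx[(-6*log(x**2 + 2/3) - 7*atan(x))/3] = (-36*x**3 - 21*x**2 - 36*x - 14)/(9*x**4 + 15*x**2 + 6), which equals G'(x).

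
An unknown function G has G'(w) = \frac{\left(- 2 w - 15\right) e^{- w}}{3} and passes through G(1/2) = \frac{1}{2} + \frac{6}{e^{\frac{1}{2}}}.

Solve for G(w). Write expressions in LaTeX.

G'(w) has the shape u'v + uv' for u = \frac{2 w}{3} + \frac{17}{3} and v = e^{- w} — it is the derivative of the product u*v.
A general antiderivative is \frac{\left(2 w + 17\right) e^{- w}}{3} + C.
The condition gives C = \frac{1}{2} + \frac{6}{e^{\frac{1}{2}}} - (\frac{6}{e^{\frac{1}{2}}}) = \frac{1}{2}.
So G(w) = \frac{\left(2 w + 17\right) e^{- w}}{3} + \frac{1}{2}.
Check: d/dw[\frac{\left(2 w + 17\right) e^{- w}}{3} + \frac{1}{2}] = \frac{\left(- 2 w - 15\right) e^{- w}}{3} = G'(w).

G(w) = \frac{\left(2 w + 17\right) e^{- w}}{3} + \frac{1}{2}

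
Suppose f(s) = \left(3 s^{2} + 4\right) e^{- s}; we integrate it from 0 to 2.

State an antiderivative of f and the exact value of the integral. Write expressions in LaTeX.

Antiderivative: F(s) = \left(- 3 s^{2} - 6 s - 10\right) e^{- s}; value = 10 - \frac{34}{e^{2}}

f has the shape u'v + uv' for u = - 3 s^{2} - 6 s - 10 and v = e^{- s} — it is the derivative of the product u*v.
F(s) = \left(- 3 s^{2} - 6 s - 10\right) e^{- s} is an antiderivative of f.
Check: d/ds[\left(- 3 s^{2} - 6 s - 10\right) e^{- s}] = \left(3 s^{2} + 4\right) e^{- s} = f(s).
F(2) = - \frac{34}{e^{2}}; F(0) = -10.
Integral = F(2) - F(0) = 10 - \frac{34}{e^{2}}.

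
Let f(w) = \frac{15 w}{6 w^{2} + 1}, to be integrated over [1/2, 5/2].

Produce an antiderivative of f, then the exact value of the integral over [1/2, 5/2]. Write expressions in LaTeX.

Antiderivative: F(w) = \frac{5 \log{\left(2 w^{2} + \frac{1}{3} \right)}}{4}; value = - \frac{5 \log{\left(\frac{5}{6} \right)}}{4} + \frac{5 \log{\left(\frac{77}{6} \right)}}{4}

The substitution u = 2 w^{2} + \frac{1}{3} works: f is exactly (dF/du)*(du/dw) for that inner function.
F(w) = \frac{5 \log{\left(2 w^{2} + \frac{1}{3} \right)}}{4} is an antiderivative of f.
Check: d/dw[\frac{5 \log{\left(2 w^{2} + \frac{1}{3} \right)}}{4}] = \frac{15 w}{6 w^{2} + 1} = f(w).
F(5/2) = \frac{5 \log{\left(\frac{77}{6} \right)}}{4}; F(1/2) = \frac{5 \log{\left(\frac{5}{6} \right)}}{4}.
Integral = F(5/2) - F(1/2) = - \frac{5 \log{\left(\frac{5}{6} \right)}}{4} + \frac{5 \log{\left(\frac{77}{6} \right)}}{4}.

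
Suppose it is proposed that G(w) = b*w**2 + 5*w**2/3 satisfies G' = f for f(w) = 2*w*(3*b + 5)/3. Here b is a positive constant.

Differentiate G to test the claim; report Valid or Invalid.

d/dw[G] = 2*b*w + 10*w/3
This equals f(w) exactly, so the claim holds.

Valid. The derivative of G reproduces f.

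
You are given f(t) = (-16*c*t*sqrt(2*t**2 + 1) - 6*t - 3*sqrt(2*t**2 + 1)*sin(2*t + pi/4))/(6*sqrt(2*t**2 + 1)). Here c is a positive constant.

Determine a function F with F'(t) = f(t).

An antiderivative is F(t) = (-16*c*t**2 - 6*sqrt(2*t**2 + 1) + 3*cos(2*t + pi/4))/12.

Recover f(t) by differentiating a candidate F(t); any mismatch rules it out.
Check: d/dt[(-16*c*t**2 - 6*sqrt(2*t**2 + 1) + 3*cos(2*t + pi/4))/12] = (-16*c*t*sqrt(2*t**2 + 1) - 6*t - 3*sqrt(2*t**2 + 1)*sin(2*t + pi/4))/(6*sqrt(2*t**2 + 1)) = f(t).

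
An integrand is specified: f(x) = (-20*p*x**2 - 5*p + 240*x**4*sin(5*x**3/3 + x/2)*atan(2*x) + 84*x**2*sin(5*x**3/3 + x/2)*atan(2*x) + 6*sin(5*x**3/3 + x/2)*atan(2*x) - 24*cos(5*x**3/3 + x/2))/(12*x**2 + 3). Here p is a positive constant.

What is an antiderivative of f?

An antiderivative is F(x) = -5*p*x/3 - 4*cos(5*x**3/3 + x/2)*atan(2*x).

Recover f(x) by differentiating a candidate F(x); any mismatch rules it out.
Check: d/dx[-5*p*x/3 - 4*cos(5*x**3/3 + x/2)*atan(2*x)] = (-20*p*x**2 - 5*p + 240*x**4*sin(5*x**3/3 + x/2)*atan(2*x) + 84*x**2*sin(5*x**3/3 + x/2)*atan(2*x) + 6*sin(5*x**3/3 + x/2)*atan(2*x) - 24*cos(5*x**3/3 + x/2))/(12*x**2 + 3) = f(x).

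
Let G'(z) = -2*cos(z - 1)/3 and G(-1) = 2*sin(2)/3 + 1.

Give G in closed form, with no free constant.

The proposed G(z) is checked by its d/dz: the result must match the given G'(z).
A general antiderivative is -2*sin(z - 1)/3 + C.
The condition gives C = 2*sin(2)/3 + 1 - (2*sin(2)/3) = 1.
So G(z) = (3 - 2*sin(z - 1))/3.
Check: d/dz[(3 - 2*sin(z - 1))/3] = -2*cos(z - 1)/3 = G'(z).

G(z) = (3 - 2*sin(z - 1))/3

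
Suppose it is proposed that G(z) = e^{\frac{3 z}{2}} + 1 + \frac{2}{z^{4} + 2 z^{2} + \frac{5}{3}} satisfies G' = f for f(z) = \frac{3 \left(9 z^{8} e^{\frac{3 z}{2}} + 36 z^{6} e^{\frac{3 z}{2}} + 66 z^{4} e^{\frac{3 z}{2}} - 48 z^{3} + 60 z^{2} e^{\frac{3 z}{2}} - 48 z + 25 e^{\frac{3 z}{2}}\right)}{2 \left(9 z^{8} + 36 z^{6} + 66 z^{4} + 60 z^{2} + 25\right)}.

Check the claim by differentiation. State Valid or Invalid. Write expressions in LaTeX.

Valid - the claim checks out under differentiation.

d/dz[G] = \frac{27 z^{8} e^{\frac{3 z}{2}} + 108 z^{6} e^{\frac{3 z}{2}} + 198 z^{4} e^{\frac{3 z}{2}} - 144 z^{3} + 180 z^{2} e^{\frac{3 z}{2}} - 144 z + 75 e^{\frac{3 z}{2}}}{18 z^{8} + 72 z^{6} + 132 z^{4} + 120 z^{2} + 50}
This equals f(z) exactly, so the claim holds.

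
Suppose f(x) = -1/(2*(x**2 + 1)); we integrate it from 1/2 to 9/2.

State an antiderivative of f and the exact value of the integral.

Whatever form F(x) takes, F'(x) = f(x) is non-negotiable.
F(x) = -atan(x)/2 is an antiderivative of f.
Check: d/dx[-atan(x)/2] = -1/(2*x**2 + 2), which equals f(x).
F(9/2) = -atan(9/2)/2; F(1/2) = -atan(1/2)/2.
Integral = F(9/2) - F(1/2) = -atan(9/2)/2 + atan(1/2)/2.

Antiderivative: F(x) = -atan(x)/2; value = -atan(9/2)/2 + atan(1/2)/2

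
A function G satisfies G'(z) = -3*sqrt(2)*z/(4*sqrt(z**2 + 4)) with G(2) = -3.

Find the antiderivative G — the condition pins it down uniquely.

G(z) = -3*sqrt(2)*sqrt(z**2 + 4)/4

The substitution u = z**2/2 + 2 works: G'(z) is exactly (dG/du)*(du/dz) for that inner function.
A general antiderivative is -3*sqrt(z**2/2 + 2)/2 + C.
The condition gives C = -3 - (-3) = 0.
So G(z) = -3*sqrt(2)*sqrt(z**2 + 4)/4.
Check: d/dz[-3*sqrt(2)*sqrt(z**2 + 4)/4] = -3*sqrt(2)*z/(4*sqrt(z**2 + 4)) = G'(z).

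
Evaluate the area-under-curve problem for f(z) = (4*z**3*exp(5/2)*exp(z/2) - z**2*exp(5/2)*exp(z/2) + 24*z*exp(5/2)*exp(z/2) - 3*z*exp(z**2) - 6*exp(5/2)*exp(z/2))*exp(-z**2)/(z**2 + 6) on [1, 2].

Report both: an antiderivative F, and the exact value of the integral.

Any candidate F(z) must reproduce f(z) exactly when differentiated.
F(z) = -(4*exp(5/2)*exp(z/2)*exp(-z**2) + 3*log(z**2/2 + 3))/2 is an antiderivative of f.
Check: d/dz[-(4*exp(5/2)*exp(z/2)*exp(-z**2) + 3*log(z**2/2 + 3))/2] = (4*z**3*exp(5/2)*exp(z/2) - z**2*exp(5/2)*exp(z/2) + 24*z*exp(5/2)*exp(z/2) - 3*z*exp(z**2) - 6*exp(5/2)*exp(z/2))/(z**2*exp(z**2) + 6*exp(z**2)), which equals f(z).
F(2) = -3*log(5)/2 - 2*exp(-1/2); F(1) = -2*exp(2) - 3*log(7/2)/2.
Integral = F(2) - F(1) = -3*log(5)/2 - 2*exp(-1/2) + 3*log(7/2)/2 + 2*exp(2).

Antiderivative: F(z) = -(4*exp(5/2)*exp(z/2)*exp(-z**2) + 3*log(z**2/2 + 3))/2; value = -3*log(5)/2 - 2*exp(-1/2) + 3*log(7/2)/2 + 2*exp(2)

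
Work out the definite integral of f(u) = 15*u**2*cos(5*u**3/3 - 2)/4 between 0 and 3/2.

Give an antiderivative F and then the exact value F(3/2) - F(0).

The substitution w = 5*u**3/3 - 2 works: f is exactly (dF/dw)*(dw/du) for that inner function.
F(u) = 3*sin(5*u**3/3 - 2)/4 is an antiderivative of f.
Check: d/du[3*sin(5*u**3/3 - 2)/4] = 15*u**2*cos(5*u**3/3 - 2)/4 = f(u).
F(3/2) = 3*sin(29/8)/4; F(0) = -3*sin(2)/4.
Integral = F(3/2) - F(0) = 3*sin(29/8)/4 + 3*sin(2)/4.

Antiderivative: F(u) = 3*sin(5*u**3/3 - 2)/4; value = 3*sin(29/8)/4 + 3*sin(2)/4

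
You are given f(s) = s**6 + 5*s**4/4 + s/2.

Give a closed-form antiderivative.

An antiderivative is F(s) = s**7/7 + s**5/4 + s**2/4.

Integrate term by term and add the pieces.
Check: d/ds[s**7/7 + s**5/4 + s**2/4] = s**6 + 5*s**4/4 + s/2 = f(s).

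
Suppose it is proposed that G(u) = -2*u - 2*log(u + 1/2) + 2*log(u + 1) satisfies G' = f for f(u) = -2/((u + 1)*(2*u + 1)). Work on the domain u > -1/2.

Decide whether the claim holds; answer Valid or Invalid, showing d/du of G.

Invalid: d/du[G] - f = -2, which is not 0.

d/du[G] = (-4*u**2 - 6*u - 4)/(2*u**2 + 3*u + 1)
d/du[G] - f(u) = -2 != 0.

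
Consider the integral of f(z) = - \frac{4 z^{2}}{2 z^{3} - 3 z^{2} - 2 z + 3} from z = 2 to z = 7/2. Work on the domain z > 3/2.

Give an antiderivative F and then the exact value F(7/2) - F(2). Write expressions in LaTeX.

Antiderivative: F(z) = - \frac{18 \log{\left(z - \frac{3}{2} \right)}}{5} + 2 \log{\left(z - 1 \right)} - \frac{2 \log{\left(z + 1 \right)}}{5}; value = - \frac{36 \log{\left(2 \right)}}{5} - \frac{2 \log{\left(\frac{9}{2} \right)}}{5} + \frac{2 \log{\left(3 \right)}}{5} + 2 \log{\left(\frac{5}{2} \right)}

Factor the denominator (\left(z - 1\right) \left(z + 1\right) \left(2 z - 3\right)) and decompose: f = - \frac{36}{5 \left(2 z - 3\right)} - \frac{2}{5 \left(z + 1\right)} + \frac{2}{z - 1}; each piece integrates to a log, atan, or power term.
F(z) = - \frac{18 \log{\left(z - \frac{3}{2} \right)}}{5} + 2 \log{\left(z - 1 \right)} - \frac{2 \log{\left(z + 1 \right)}}{5} is an antiderivative of f.
Check: d/dz[- \frac{18 \log{\left(z - \frac{3}{2} \right)}}{5} + 2 \log{\left(z - 1 \right)} - \frac{2 \log{\left(z + 1 \right)}}{5}] = - \frac{4 z^{2}}{2 z^{3} - 3 z^{2} - 2 z + 3} = f(z).
F(7/2) = - \frac{18 \log{\left(2 \right)}}{5} - \frac{2 \log{\left(\frac{9}{2} \right)}}{5} + 2 \log{\left(\frac{5}{2} \right)}; F(2) = - \frac{2 \log{\left(3 \right)}}{5} + \frac{18 \log{\left(2 \right)}}{5}.
Integral = F(7/2) - F(2) = - \frac{36 \log{\left(2 \right)}}{5} - \frac{2 \log{\left(\frac{9}{2} \right)}}{5} + \frac{2 \log{\left(3 \right)}}{5} + 2 \log{\left(\frac{5}{2} \right)}.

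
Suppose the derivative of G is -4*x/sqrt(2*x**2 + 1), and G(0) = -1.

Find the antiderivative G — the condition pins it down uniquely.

G'(x) matches the chain-rule pattern g'(h)*h' with inner function h(x) = 2*x**2 + 1; substituting u = h(x) collapses the integral.
A general antiderivative is -2*sqrt(2*x**2 + 1) + C.
The condition gives C = -1 - (-2) = 1.
So G(x) = 1 - 2*sqrt(2*x**2 + 1).
Check: d/dx[1 - 2*sqrt(2*x**2 + 1)] = -4*x/sqrt(2*x**2 + 1) = G'(x).

G(x) = 1 - 2*sqrt(2*x**2 + 1)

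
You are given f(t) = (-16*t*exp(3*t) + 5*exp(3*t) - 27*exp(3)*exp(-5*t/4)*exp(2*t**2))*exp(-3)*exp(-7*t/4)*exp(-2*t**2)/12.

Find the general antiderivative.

F(t) = exp(-3)*exp(5*t/4)*exp(-2*t**2)/3 + 3*exp(-3*t)/4 + C

A candidate is checked by its d/dt: the result must match f(t).
Check: d/dt[exp(-3)*exp(5*t/4)*exp(-2*t**2)/3 + 3*exp(-3*t)/4] = (-16*t*exp(17*t/4) + 5*exp(17*t/4) - 27*exp(3)*exp(2*t**2))*exp(-3)*exp(-3*t)*exp(-2*t**2)/12, which equals f(t).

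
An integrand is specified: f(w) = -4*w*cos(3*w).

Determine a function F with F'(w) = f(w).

Any candidate F(w) must reproduce f(w) exactly when differentiated.
Check: d/dw[-4*w*sin(3*w)/3 - 4*cos(3*w)/9] = -4*w*cos(3*w) = f(w).

An antiderivative is F(w) = -4*w*sin(3*w)/3 - 4*cos(3*w)/9.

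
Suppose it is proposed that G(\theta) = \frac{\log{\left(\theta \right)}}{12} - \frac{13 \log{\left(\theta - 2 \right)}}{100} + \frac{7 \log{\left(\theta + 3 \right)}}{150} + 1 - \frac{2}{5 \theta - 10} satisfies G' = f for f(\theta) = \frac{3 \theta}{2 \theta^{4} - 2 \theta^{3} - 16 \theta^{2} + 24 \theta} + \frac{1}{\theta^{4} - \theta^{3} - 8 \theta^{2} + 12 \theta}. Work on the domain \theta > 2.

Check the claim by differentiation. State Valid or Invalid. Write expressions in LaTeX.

d/d\theta[G] = \frac{3 \theta + 2}{2 \theta^{4} - 2 \theta^{3} - 16 \theta^{2} + 24 \theta}
This equals f(\theta) exactly, so the claim holds.

Valid - the claim checks out under differentiation.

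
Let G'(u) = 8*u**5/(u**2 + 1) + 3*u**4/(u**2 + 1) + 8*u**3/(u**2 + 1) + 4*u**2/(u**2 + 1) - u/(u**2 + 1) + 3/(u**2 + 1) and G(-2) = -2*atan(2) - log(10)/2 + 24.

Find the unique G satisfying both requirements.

G(u) = 2*u**4 + u**3 + u - log(2*u**2 + 2)/2 + 2*atan(u) + 2

Integrate term by term and add the pieces.
A general antiderivative is 2*u**4 + u**3 + u - log(2*u**2 + 2)/2 + 2*atan(u) + C.
The condition gives C = -2*atan(2) - log(10)/2 + 24 - (-2*atan(2) - log(10)/2 + 22) = 2.
So G(u) = 2*u**4 + u**3 + u - log(2*u**2 + 2)/2 + 2*atan(u) + 2.
Check: d/du[2*u**4 + u**3 + u - log(2*u**2 + 2)/2 + 2*atan(u) + 2] = (8*u**5 + 3*u**4 + 8*u**3 + 4*u**2 - u + 3)/(u**2 + 1), which equals G'(u).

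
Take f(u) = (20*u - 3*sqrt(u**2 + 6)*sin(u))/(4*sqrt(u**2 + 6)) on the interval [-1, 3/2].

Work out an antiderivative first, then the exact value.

An antiderivative F(u) passes only if d/du[F] lands on f(u) exactly.
F(u) = (20*sqrt(u**2 + 6) + 3*cos(u))/4 is an antiderivative of f.
Check: d/du[(20*sqrt(u**2 + 6) + 3*cos(u))/4] = (20*u - 3*sqrt(u**2 + 6)*sin(u))/(4*sqrt(u**2 + 6)) = f(u).
F(3/2) = 3*cos(3/2)/4 + 5*sqrt(33)/2; F(-1) = 3*cos(1)/4 + 5*sqrt(7).
Integral = F(3/2) - F(-1) = -5*sqrt(7) - 3*cos(1)/4 + 3*cos(3/2)/4 + 5*sqrt(33)/2.

Antiderivative: F(u) = (20*sqrt(u**2 + 6) + 3*cos(u))/4; value = -5*sqrt(7) - 3*cos(1)/4 + 3*cos(3/2)/4 + 5*sqrt(33)/2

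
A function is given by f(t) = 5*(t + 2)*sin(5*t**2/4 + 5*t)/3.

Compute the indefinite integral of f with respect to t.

F(t) = -2*cos(5*t**2/4 + 5*t)/3 + C

The substitution u = 5*t**2/4 + 5*t works: f is exactly (dF/du)*(du/dt) for that inner function.
Check: d/dt[-2*cos(5*t**2/4 + 5*t)/3] = 5*t*sin(5*t**2/4 + 5*t)/3 + 10*sin(5*t**2/4 + 5*t)/3, which equals f(t).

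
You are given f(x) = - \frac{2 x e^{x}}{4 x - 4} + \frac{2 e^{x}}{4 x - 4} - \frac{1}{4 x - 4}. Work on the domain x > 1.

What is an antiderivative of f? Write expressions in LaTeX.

Integrate term by term and add the pieces.
Check: d/dx[- \frac{e^{x}}{2} - \frac{\log{\left(x - 1 \right)}}{4}] = \frac{- 2 x e^{x} + 2 e^{x} - 1}{4 x - 4}, which equals f(x).

An antiderivative is F(x) = - \frac{e^{x}}{2} - \frac{\log{\left(x - 1 \right)}}{4}.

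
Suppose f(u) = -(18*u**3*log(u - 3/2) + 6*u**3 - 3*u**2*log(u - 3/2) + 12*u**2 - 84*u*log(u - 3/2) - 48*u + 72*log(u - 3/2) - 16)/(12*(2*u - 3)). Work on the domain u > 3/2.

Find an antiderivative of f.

Recognize the product-rule pattern: f = v'r + vr' with v = -u**3/4 - u**2/2 + 2*u + 2/3, r = log(u - 3/2), so integration by parts undoes it.
Check: d/du[-u**3*log(u - 3/2)/4 - u**2*log(u - 3/2)/2 + 2*u*log(u - 3/2) + 2*log(u - 3/2)/3] = (-18*u**3*log(u - 3/2) - 6*u**3 + 3*u**2*log(u - 3/2) - 12*u**2 + 84*u*log(u - 3/2) + 48*u - 72*log(u - 3/2) + 16)/(24*u - 36), which equals f(u).

An antiderivative is F(u) = -u**3*log(u - 3/2)/4 - u**2*log(u - 3/2)/2 + 2*u*log(u - 3/2) + 2*log(u - 3/2)/3.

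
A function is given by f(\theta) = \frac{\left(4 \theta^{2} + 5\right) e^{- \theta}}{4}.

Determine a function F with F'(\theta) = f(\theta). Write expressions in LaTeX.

f has the shape u'v + uv' for u = - \theta^{2} - 2 \theta - \frac{13}{4} and v = e^{- \theta} — it is the derivative of the product u*v.
Check: d/d\theta[- \theta^{2} e^{- \theta} - 2 \theta e^{- \theta} - \frac{13 e^{- \theta}}{4}] = \frac{\left(4 \theta^{2} + 5\right) e^{- \theta}}{4} = f(\theta).

An antiderivative is F(\theta) = - \theta^{2} e^{- \theta} - 2 \theta e^{- \theta} - \frac{13 e^{- \theta}}{4}.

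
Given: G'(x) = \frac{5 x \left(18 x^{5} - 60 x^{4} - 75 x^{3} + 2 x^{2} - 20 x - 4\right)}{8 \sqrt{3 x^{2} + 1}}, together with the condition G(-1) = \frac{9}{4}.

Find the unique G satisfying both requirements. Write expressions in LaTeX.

G(x) = \frac{5 x^{5} \sqrt{3 x^{2} + 1}}{8} - \frac{5 x^{4} \sqrt{3 x^{2} + 1}}{2} - \frac{25 x^{3} \sqrt{3 x^{2} + 1}}{6} + \frac{5 x^{2} \sqrt{3 x^{2} + 1}}{4} - \frac{5 \sqrt{3 x^{2} + 1}}{3} + 1

Recognize the product-rule pattern: G'(x) = u'v + uv' with u = - \frac{5 \sqrt{3 x^{2} + 1}}{2}, v = - \frac{x^{5}}{4} + x^{4} + \frac{5 x^{3}}{3} - \frac{x^{2}}{2} + \frac{2}{3}, so integration by parts undoes it.
A general antiderivative is - \frac{5 \sqrt{3 x^{2} + 1} \left(- \frac{x^{5}}{4} + x^{4} + \frac{5 x^{3}}{3} - \frac{x^{2}}{2} + \frac{2}{3}\right)}{2} + C.
The condition gives C = \frac{9}{4} - (\frac{5}{4}) = 1.
So G(x) = \frac{5 x^{5} \sqrt{3 x^{2} + 1}}{8} - \frac{5 x^{4} \sqrt{3 x^{2} + 1}}{2} - \frac{25 x^{3} \sqrt{3 x^{2} + 1}}{6} + \frac{5 x^{2} \sqrt{3 x^{2} + 1}}{4} - \frac{5 \sqrt{3 x^{2} + 1}}{3} + 1.
Check: d/dx[\frac{5 x^{5} \sqrt{3 x^{2} + 1}}{8} - \frac{5 x^{4} \sqrt{3 x^{2} + 1}}{2} - \frac{25 x^{3} \sqrt{3 x^{2} + 1}}{6} + \frac{5 x^{2} \sqrt{3 x^{2} + 1}}{4} - \frac{5 \sqrt{3 x^{2} + 1}}{3} + 1] = \frac{90 x^{6} - 300 x^{5} - 375 x^{4} + 10 x^{3} - 100 x^{2} - 20 x}{8 \sqrt{3 x^{2} + 1}}, which equals G'(x).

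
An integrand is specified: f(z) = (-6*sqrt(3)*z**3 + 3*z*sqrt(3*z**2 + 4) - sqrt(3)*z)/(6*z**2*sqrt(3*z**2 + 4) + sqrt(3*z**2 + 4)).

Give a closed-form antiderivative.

Differentiate the proposed F(z) back; it has to land on f(z) exactly.
Check: d/dz[-sqrt(z**2 + 4/3) + log(2*z**2 + 1/3)/4] = (-6*sqrt(3)*z**3 + 3*z*sqrt(3*z**2 + 4) - sqrt(3)*z)/(6*z**2*sqrt(3*z**2 + 4) + sqrt(3*z**2 + 4)) = f(z).

An antiderivative is F(z) = -sqrt(z**2 + 4/3) + log(2*z**2 + 1/3)/4.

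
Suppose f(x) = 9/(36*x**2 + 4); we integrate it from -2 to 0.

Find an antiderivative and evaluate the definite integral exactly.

Antiderivative: F(x) = 3*atan(3*x)/4; value = 3*atan(6)/4

Differentiate the proposed F(x) back; it has to land on f(x) exactly.
F(x) = 3*atan(3*x)/4 is an antiderivative of f.
Check: d/dx[3*atan(3*x)/4] = 9/(36*x**2 + 4) = f(x).
F(0) = 0; F(-2) = -3*atan(6)/4.
Integral = F(0) - F(-2) = 3*atan(6)/4.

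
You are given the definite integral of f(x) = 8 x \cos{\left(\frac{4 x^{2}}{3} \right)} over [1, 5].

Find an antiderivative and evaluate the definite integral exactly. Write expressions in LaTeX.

Antiderivative: F(x) = 3 \sin{\left(\frac{4 x^{2}}{3} \right)}; value = - 3 \sin{\left(\frac{4}{3} \right)} + 3 \sin{\left(\frac{100}{3} \right)}

f matches the chain-rule pattern g'(h)*h' with inner function h(x) = \frac{4 x^{2}}{3}; substituting u = h(x) collapses the integral.
F(x) = 3 \sin{\left(\frac{4 x^{2}}{3} \right)} is an antiderivative of f.
Check: d/dx[3 \sin{\left(\frac{4 x^{2}}{3} \right)}] = 8 x \cos{\left(\frac{4 x^{2}}{3} \right)} = f(x).
F(5) = 3 \sin{\left(\frac{100}{3} \right)}; F(1) = 3 \sin{\left(\frac{4}{3} \right)}.
Integral = F(5) - F(1) = - 3 \sin{\left(\frac{4}{3} \right)} + 3 \sin{\left(\frac{100}{3} \right)}.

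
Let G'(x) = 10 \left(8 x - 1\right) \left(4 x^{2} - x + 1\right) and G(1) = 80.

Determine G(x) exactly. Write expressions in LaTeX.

G'(x) matches the chain-rule pattern g'(h)*h' with inner function h(x) = 4 x^{2} - x + 1; substituting u = h(x) collapses the integral.
A general antiderivative is 5 \left(4 x^{2} - x + 1\right)^{2} + C.
The condition gives C = 80 - (80) = 0.
So G(x) = 5 \left(4 x^{2} - x + 1\right)^{2}.
Check: d/dx[5 \left(4 x^{2} - x + 1\right)^{2}] = 320 x^{3} - 120 x^{2} + 90 x - 10, which equals G'(x).

G(x) = 5 \left(4 x^{2} - x + 1\right)^{2}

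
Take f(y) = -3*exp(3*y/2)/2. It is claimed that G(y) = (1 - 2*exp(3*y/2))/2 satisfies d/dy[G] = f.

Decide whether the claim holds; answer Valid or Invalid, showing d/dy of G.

Valid: G'(y) = f(y).

d/dy[G] = -3*exp(3*y/2)/2
This equals f(y) exactly, so the claim holds.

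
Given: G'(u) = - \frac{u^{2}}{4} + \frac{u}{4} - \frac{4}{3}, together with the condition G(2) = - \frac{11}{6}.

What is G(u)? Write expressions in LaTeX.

Integrate term by term and add the pieces.
A general antiderivative is - \frac{u^{3}}{12} + \frac{u^{2}}{8} - \frac{4 u}{3} + C.
The condition gives C = - \frac{11}{6} - (- \frac{17}{6}) = 1.
So G(u) = - \frac{u^{3}}{12} + \frac{u^{2}}{8} - \frac{4 u}{3} + 1.
Check: d/du[- \frac{u^{3}}{12} + \frac{u^{2}}{8} - \frac{4 u}{3} + 1] = - \frac{u^{2}}{4} + \frac{u}{4} - \frac{4}{3} = G'(u).

G(u) = - \frac{u^{3}}{12} + \frac{u^{2}}{8} - \frac{4 u}{3} + 1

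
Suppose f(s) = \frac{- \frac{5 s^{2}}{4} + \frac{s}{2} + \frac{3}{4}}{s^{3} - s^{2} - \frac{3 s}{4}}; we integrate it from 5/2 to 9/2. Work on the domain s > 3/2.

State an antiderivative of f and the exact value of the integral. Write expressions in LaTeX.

Antiderivative: F(s) = \frac{- 16 \log{\left(s \right)} - 7 \log{\left(s - \frac{3}{2} \right)} + 3 \log{\left(s + \frac{1}{2} \right)}}{16}; value = - \log{\left(\frac{9}{2} \right)} - \frac{5 \log{\left(3 \right)}}{8} + \frac{3 \log{\left(5 \right)}}{16} + \log{\left(\frac{5}{2} \right)}

The denominator factors as s \left(2 s - 3\right) \left(2 s + 1\right); partial fractions split f into directly integrable pieces: \frac{3}{8 \left(2 s + 1\right)} - \frac{7}{8 \left(2 s - 3\right)} - \frac{1}{s}.
F(s) = \frac{- 16 \log{\left(s \right)} - 7 \log{\left(s - \frac{3}{2} \right)} + 3 \log{\left(s + \frac{1}{2} \right)}}{16} is an antiderivative of f.
Check: d/ds[\frac{- 16 \log{\left(s \right)} - 7 \log{\left(s - \frac{3}{2} \right)} + 3 \log{\left(s + \frac{1}{2} \right)}}{16}] = \frac{- 5 s^{2} + 2 s + 3}{4 s^{3} - 4 s^{2} - 3 s}, which equals f(s).
F(9/2) = - \log{\left(\frac{9}{2} \right)} - \frac{7 \log{\left(3 \right)}}{16} + \frac{3 \log{\left(5 \right)}}{16}; F(5/2) = - \log{\left(\frac{5}{2} \right)} + \frac{3 \log{\left(3 \right)}}{16}.
Integral = F(9/2) - F(5/2) = - \log{\left(\frac{9}{2} \right)} - \frac{5 \log{\left(3 \right)}}{8} + \frac{3 \log{\left(5 \right)}}{16} + \log{\left(\frac{5}{2} \right)}.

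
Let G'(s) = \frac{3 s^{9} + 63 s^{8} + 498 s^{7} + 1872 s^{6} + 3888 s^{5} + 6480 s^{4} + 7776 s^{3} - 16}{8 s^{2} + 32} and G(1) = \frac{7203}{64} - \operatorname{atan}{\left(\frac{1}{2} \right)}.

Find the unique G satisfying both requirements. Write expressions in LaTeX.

Differentiate the proposed G(s) back; it has to land on the given G'(s).
A general antiderivative is \frac{3 \left(- \frac{s^{2}}{2} - 3 s\right)^{4}}{4} - \operatorname{atan}{\left(\frac{s}{2} \right)} + C.
The condition gives C = \frac{7203}{64} - \operatorname{atan}{\left(\frac{1}{2} \right)} - (\frac{7203}{64} - \operatorname{atan}{\left(\frac{1}{2} \right)}) = 0.
So G(s) = \frac{3 s^{8}}{64} + \frac{9 s^{7}}{8} + \frac{81 s^{6}}{8} + \frac{81 s^{5}}{2} + \frac{243 s^{4}}{4} - \operatorname{atan}{\left(\frac{s}{2} \right)}.
Check: d/ds[\frac{3 s^{8}}{64} + \frac{9 s^{7}}{8} + \frac{81 s^{6}}{8} + \frac{81 s^{5}}{2} + \frac{243 s^{4}}{4} - \operatorname{atan}{\left(\frac{s}{2} \right)}] = \frac{3 s^{9} + 63 s^{8} + 498 s^{7} + 1872 s^{6} + 3888 s^{5} + 6480 s^{4} + 7776 s^{3} - 16}{8 s^{2} + 32} = G'(s).

G(s) = \frac{3 s^{8}}{64} + \frac{9 s^{7}}{8} + \frac{81 s^{6}}{8} + \frac{81 s^{5}}{2} + \frac{243 s^{4}}{4} - \operatorname{atan}{\left(\frac{s}{2} \right)}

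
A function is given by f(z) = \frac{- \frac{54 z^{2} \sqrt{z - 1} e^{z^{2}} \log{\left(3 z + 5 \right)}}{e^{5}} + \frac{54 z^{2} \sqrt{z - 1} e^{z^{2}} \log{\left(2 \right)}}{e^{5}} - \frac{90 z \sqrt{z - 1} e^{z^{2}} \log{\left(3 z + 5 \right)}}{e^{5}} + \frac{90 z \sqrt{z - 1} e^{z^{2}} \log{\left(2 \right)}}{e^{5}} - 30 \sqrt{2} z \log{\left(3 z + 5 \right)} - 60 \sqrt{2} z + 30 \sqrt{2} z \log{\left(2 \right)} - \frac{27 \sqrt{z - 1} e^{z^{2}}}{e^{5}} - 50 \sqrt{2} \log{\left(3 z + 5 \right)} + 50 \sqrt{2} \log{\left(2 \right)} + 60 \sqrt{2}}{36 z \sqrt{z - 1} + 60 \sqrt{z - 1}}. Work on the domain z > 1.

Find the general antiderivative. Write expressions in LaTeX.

F(z) = \left(- \frac{5 \sqrt{2 z - 2}}{3} - \frac{3 e^{z^{2} - 5}}{4}\right) \log{\left(\frac{3 z}{2} + \frac{5}{2} \right)} + C

f has the shape u'v + uv' for u = - \frac{5 \sqrt{2 z - 2}}{3} - \frac{3 e^{z^{2} - 5}}{4} and v = \log{\left(\frac{3 z}{2} + \frac{5}{2} \right)} — it is the derivative of the product u*v.
Check: d/dz[\left(- \frac{5 \sqrt{2 z - 2}}{3} - \frac{3 e^{z^{2} - 5}}{4}\right) \log{\left(\frac{3 z}{2} + \frac{5}{2} \right)}] = \frac{- \frac{54 z^{2} \sqrt{z - 1} e^{z^{2}} \log{\left(3 z + 5 \right)}}{e^{5}} + \frac{54 z^{2} \sqrt{z - 1} e^{z^{2}} \log{\left(2 \right)}}{e^{5}} - \frac{90 z \sqrt{z - 1} e^{z^{2}} \log{\left(3 z + 5 \right)}}{e^{5}} + \frac{90 z \sqrt{z - 1} e^{z^{2}} \log{\left(2 \right)}}{e^{5}} - 30 \sqrt{2} z \log{\left(3 z + 5 \right)} - 60 \sqrt{2} z + 30 \sqrt{2} z \log{\left(2 \right)} - \frac{27 \sqrt{z - 1} e^{z^{2}}}{e^{5}} - 50 \sqrt{2} \log{\left(3 z + 5 \right)} + 50 \sqrt{2} \log{\left(2 \right)} + 60 \sqrt{2}}{36 z \sqrt{z - 1} + 60 \sqrt{z - 1}} = f(z).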